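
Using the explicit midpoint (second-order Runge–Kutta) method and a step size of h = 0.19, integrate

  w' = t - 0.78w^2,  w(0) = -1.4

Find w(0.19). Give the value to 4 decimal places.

-1.7358

Midpoint: k1 = f(t_n, w_n); k2 = f(t_n + h/2, w_n + (h/2)·k1); w_{n+1} = w_n + h·k2.
t=0.000000, w=-1.400000:
  k1 = f(0.000000, -1.400000) = -1.528800
  k2 = f(0.095000, -1.545236) = -1.767448
  w ← -1.400000 + 0.19·(-1.767448) = -1.735815
w(0.19) ≈ -1.7358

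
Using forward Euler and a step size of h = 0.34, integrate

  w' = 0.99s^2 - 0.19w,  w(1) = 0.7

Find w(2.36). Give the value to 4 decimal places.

Euler: w_{n+1} = w_n + h·f(s_n, w_n).
s=1.000000, w=0.700000: f=0.857000 → w ← 0.700000 + 0.34·0.857000 = 0.991380
s=1.340000, w=0.991380: f=1.589282 → w ← 0.991380 + 0.34·1.589282 = 1.531736
s=1.680000, w=1.531736: f=2.503146 → w ← 1.531736 + 0.34·2.503146 = 2.382806
s=2.020000, w=2.382806: f=3.586863 → w ← 2.382806 + 0.34·3.586863 = 3.602339
w(2.36) ≈ 3.6023

3.6023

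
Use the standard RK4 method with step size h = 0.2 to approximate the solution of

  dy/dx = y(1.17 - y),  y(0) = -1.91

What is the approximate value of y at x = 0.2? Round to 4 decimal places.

RK4: k1 = f(x_n, y_n); k2 = f(x_n + h/2, y_n + (h/2)·k1); k3 = f(x_n + h/2, y_n + (h/2)·k2); k4 = f(x_n + h, y_n + h·k3); y_{n+1} = y_n + (h/6)·(k1 + 2k2 + 2k3 + k4).
x=0.000000, y=-1.910000:
  k1 = f(0.000000, -1.910000) = -5.882800
  k2 = f(0.100000, -2.498280) = -9.164391
  k3 = f(0.100000, -2.826439) = -11.295691
  k4 = f(0.200000, -4.169138) = -22.259606
  y ← -1.910000 + (0.2/6)·(k1 + 2k2 + 2k3 + k4) = -4.212086
y(0.2) ≈ -4.2121

-4.2121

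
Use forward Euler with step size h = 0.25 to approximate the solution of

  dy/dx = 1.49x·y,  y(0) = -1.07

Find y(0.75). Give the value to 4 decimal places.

Euler: y_{n+1} = y_n + h·f(x_n, y_n).
x=0.000000, y=-1.070000: f=0.000000 → y ← -1.070000 + 0.25·0.000000 = -1.070000
x=0.250000, y=-1.070000: f=-0.398575 → y ← -1.070000 + 0.25·(-0.398575) = -1.169644
x=0.500000, y=-1.169644: f=-0.871385 → y ← -1.169644 + 0.25·(-0.871385) = -1.387490
y(0.75) ≈ -1.3875

-1.3875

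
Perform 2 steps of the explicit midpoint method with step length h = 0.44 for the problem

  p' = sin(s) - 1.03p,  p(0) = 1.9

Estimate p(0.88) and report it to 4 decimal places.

Midpoint: k1 = f(s_n, p_n); k2 = f(s_n + h/2, p_n + (h/2)·k1); p_{n+1} = p_n + h·k2.
s=0.000000, p=1.900000:
  k1 = f(0.000000, 1.900000) = -1.957000
  k2 = f(0.220000, 1.469460) = -1.295314
  p ← 1.900000 + 0.44·(-1.295314) = 1.330062
s=0.440000, p=1.330062:
  k1 = f(0.440000, 1.330062) = -0.944024
  k2 = f(0.660000, 1.122376) = -0.542931
  p ← 1.330062 + 0.44·(-0.542931) = 1.091172
p(0.88) ≈ 1.0912

1.0912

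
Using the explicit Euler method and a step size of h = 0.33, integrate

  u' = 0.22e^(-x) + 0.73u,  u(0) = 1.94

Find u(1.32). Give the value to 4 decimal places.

4.8925

Euler: u_{n+1} = u_n + h·f(x_n, u_n).
x=0.000000, u=1.940000: f=1.636200 → u ← 1.940000 + 0.33·1.636200 = 2.479946
x=0.330000, u=2.479946: f=1.968524 → u ← 2.479946 + 0.33·1.968524 = 3.129559
x=0.660000, u=3.129559: f=2.398285 → u ← 3.129559 + 0.33·2.398285 = 3.920993
x=0.990000, u=3.920993: f=2.944072 → u ← 3.920993 + 0.33·2.944072 = 4.892537
u(1.32) ≈ 4.8925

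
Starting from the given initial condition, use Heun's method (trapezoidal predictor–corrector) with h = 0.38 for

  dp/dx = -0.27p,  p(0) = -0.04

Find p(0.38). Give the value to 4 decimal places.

Heun: k1 = f(x_n, p_n); k2 = f(x_n + h, p_n + h·k1); p_{n+1} = p_n + (h/2)·(k1 + k2).
x=0.000000, p=-0.040000:
  k1 = f(0.000000, -0.040000) = 0.010800
  k2 = f(0.380000, -0.035896) = 0.009692
  p ← -0.040000 + (0.38/2)·(0.010800 + 0.009692) = -0.036107
p(0.38) ≈ -0.0361

-0.0361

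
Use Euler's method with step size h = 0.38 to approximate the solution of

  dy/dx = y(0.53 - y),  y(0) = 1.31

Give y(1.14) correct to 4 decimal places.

0.7086

Euler: y_{n+1} = y_n + h·f(x_n, y_n).
x=0.000000, y=1.310000: f=-1.021800 → y ← 1.310000 + 0.38·(-1.021800) = 0.921716
x=0.380000, y=0.921716: f=-0.361051 → y ← 0.921716 + 0.38·(-0.361051) = 0.784517
x=0.760000, y=0.784517: f=-0.199673 → y ← 0.784517 + 0.38·(-0.199673) = 0.708641
y(1.14) ≈ 0.7086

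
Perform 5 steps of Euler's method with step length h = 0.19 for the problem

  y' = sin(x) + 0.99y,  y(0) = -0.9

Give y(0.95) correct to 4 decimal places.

-1.7183

Euler: y_{n+1} = y_n + h·f(x_n, y_n).
x=0.000000, y=-0.900000: f=-0.891000 → y ← -0.900000 + 0.19·(-0.891000) = -1.069290
x=0.190000, y=-1.069290: f=-0.869738 → y ← -1.069290 + 0.19·(-0.869738) = -1.234540
x=0.380000, y=-1.234540: f=-0.851274 → y ← -1.234540 + 0.19·(-0.851274) = -1.396282
x=0.570000, y=-1.396282: f=-0.842688 → y ← -1.396282 + 0.19·(-0.842688) = -1.556393
x=0.760000, y=-1.556393: f=-0.851908 → y ← -1.556393 + 0.19·(-0.851908) = -1.718255
y(0.95) ≈ -1.7183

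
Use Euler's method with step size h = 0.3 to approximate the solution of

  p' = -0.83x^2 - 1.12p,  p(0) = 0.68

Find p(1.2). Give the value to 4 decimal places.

Euler: p_{n+1} = p_n + h·f(x_n, p_n).
x=0.000000, p=0.680000: f=-0.761600 → p ← 0.680000 + 0.3·(-0.761600) = 0.451520
x=0.300000, p=0.451520: f=-0.580402 → p ← 0.451520 + 0.3·(-0.580402) = 0.277399
x=0.600000, p=0.277399: f=-0.609487 → p ← 0.277399 + 0.3·(-0.609487) = 0.094553
x=0.900000, p=0.094553: f=-0.778199 → p ← 0.094553 + 0.3·(-0.778199) = -0.138907
p(1.2) ≈ -0.1389

-0.1389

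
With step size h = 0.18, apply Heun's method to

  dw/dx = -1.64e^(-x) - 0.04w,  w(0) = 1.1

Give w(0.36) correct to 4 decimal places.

Heun: k1 = f(x_n, w_n); k2 = f(x_n + h, w_n + h·k1); w_{n+1} = w_n + (h/2)·(k1 + k2).
x=0.000000, w=1.100000:
  k1 = f(0.000000, 1.100000) = -1.684000
  k2 = f(0.180000, 0.796880) = -1.401718
  w ← 1.100000 + (0.18/2)·(-1.684000 + (-1.401718)) = 0.822285
x=0.180000, w=0.822285:
  k1 = f(0.180000, 0.822285) = -1.402735
  k2 = f(0.360000, 0.569793) = -1.166981
  w ← 0.822285 + (0.18/2)·(-1.402735 + (-1.166981)) = 0.591011
w(0.36) ≈ 0.5910

0.5910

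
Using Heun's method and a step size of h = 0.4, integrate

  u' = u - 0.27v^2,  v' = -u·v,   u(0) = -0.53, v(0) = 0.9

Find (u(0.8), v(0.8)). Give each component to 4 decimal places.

Heun on (u,v): k1 = f(t_n, state_n); k2 = f(t_n + h, state_n + h·k1); state_{n+1} = state_n + (h/2)·(k1 + k2).
0.000000: (-0.530000, 0.900000)
  k1 = (-0.748700, 0.477000)
  predictor → (-0.829480, 1.090800)
  k2 = (-1.150738, 0.904797)
  → (-0.909888, 1.176359)
0.400000: (-0.909888, 1.176359)
  k1 = (-1.283519, 1.070355)
  predictor → (-1.423295, 1.604501)
  k2 = (-2.118390, 2.283679)
  → (-1.590269, 1.847166)
(u(0.8), v(0.8)) ≈ (-1.5903, 1.8472)

-1.5903, 1.8472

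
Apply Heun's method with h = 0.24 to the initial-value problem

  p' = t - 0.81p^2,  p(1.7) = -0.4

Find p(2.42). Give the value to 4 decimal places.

0.9298

Heun: k1 = f(t_n, p_n); k2 = f(t_n + h, p_n + h·k1); p_{n+1} = p_n + (h/2)·(k1 + k2).
t=1.700000, p=-0.400000:
  k1 = f(1.700000, -0.400000) = 1.570400
  k2 = f(1.940000, -0.023104) = 1.939568
  p ← -0.400000 + (0.24/2)·(1.570400 + 1.939568) = 0.021196
t=1.940000, p=0.021196:
  k1 = f(1.940000, 0.021196) = 1.939636
  k2 = f(2.180000, 0.486709) = 1.988123
  p ← 0.021196 + (0.24/2)·(1.939636 + 1.988123) = 0.492527
t=2.180000, p=0.492527:
  k1 = f(2.180000, 0.492527) = 1.983508
  k2 = f(2.420000, 0.968569) = 1.660118
  p ← 0.492527 + (0.24/2)·(1.983508 + 1.660118) = 0.929762
p(2.42) ≈ 0.9298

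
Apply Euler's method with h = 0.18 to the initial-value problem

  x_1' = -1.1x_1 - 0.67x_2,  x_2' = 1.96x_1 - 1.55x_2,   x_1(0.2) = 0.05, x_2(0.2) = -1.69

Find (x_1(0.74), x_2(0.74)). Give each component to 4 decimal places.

Euler on (x_1,x_2): x_1_{n+1} = x_1_n + h·x_1', x_2_{n+1} = x_2_n + h·x_2'.
0.200000: (0.050000, -1.690000); f=(1.077300, 2.717500) → (0.243914, -1.200850)
0.380000: (0.243914, -1.200850); f=(0.536264, 2.339389) → (0.340442, -0.779760)
0.560000: (0.340442, -0.779760); f=(0.147954, 1.875893) → (0.367073, -0.442099)
(x_1(0.74), x_2(0.74)) ≈ (0.3671, -0.4421)

0.3671, -0.4421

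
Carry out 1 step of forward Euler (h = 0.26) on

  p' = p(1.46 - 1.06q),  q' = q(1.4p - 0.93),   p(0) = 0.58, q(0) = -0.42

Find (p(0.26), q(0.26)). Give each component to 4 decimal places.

0.8673, -0.4071

Euler on (p,q): p_{n+1} = p_n + h·p', q_{n+1} = q_n + h·q'.
0.000000: (0.580000, -0.420000); f=(1.105016, 0.049560) → (0.867304, -0.407114)
(p(0.26), q(0.26)) ≈ (0.8673, -0.4071)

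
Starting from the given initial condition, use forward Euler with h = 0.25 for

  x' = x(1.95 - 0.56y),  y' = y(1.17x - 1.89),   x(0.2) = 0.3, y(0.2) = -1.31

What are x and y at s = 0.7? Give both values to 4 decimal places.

Euler on (x,y): x_{n+1} = x_n + h·x', y_{n+1} = y_n + h·y'.
0.200000: (0.300000, -1.310000); f=(0.805080, 2.016090) → (0.501270, -0.805978)
0.450000: (0.501270, -0.805978); f=(1.203723, 1.050603) → (0.802201, -0.543327)
(x(0.7), y(0.7)) ≈ (0.8022, -0.5433)

0.8022, -0.5433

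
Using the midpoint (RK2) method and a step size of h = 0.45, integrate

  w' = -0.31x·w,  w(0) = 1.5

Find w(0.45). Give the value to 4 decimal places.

1.4529

Midpoint: k1 = f(x_n, w_n); k2 = f(x_n + h/2, w_n + (h/2)·k1); w_{n+1} = w_n + h·k2.
x=0.000000, w=1.500000:
  k1 = f(0.000000, 1.500000) = 0.000000
  k2 = f(0.225000, 1.500000) = -0.104625
  w ← 1.500000 + 0.45·(-0.104625) = 1.452919
w(0.45) ≈ 1.4529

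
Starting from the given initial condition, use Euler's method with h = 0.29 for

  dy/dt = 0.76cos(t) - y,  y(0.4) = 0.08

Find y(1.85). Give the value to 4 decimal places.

Euler: y_{n+1} = y_n + h·f(t_n, y_n).
t=0.400000, y=0.080000: f=0.620006 → y ← 0.080000 + 0.29·0.620006 = 0.259802
t=0.690000, y=0.259802: f=0.326345 → y ← 0.259802 + 0.29·0.326345 = 0.354442
t=0.980000, y=0.354442: f=0.068895 → y ← 0.354442 + 0.29·0.068895 = 0.374422
t=1.270000, y=0.374422: f=-0.149248 → y ← 0.374422 + 0.29·(-0.149248) = 0.331140
t=1.560000, y=0.331140: f=-0.322935 → y ← 0.331140 + 0.29·(-0.322935) = 0.237489
y(1.85) ≈ 0.2375

0.2375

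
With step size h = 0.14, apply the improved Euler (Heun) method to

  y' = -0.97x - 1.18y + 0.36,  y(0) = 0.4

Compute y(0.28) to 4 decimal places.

0.3384

Heun: k1 = f(x_n, y_n); k2 = f(x_n + h, y_n + h·k1); y_{n+1} = y_n + (h/2)·(k1 + k2).
x=0.000000, y=0.400000:
  k1 = f(0.000000, 0.400000) = -0.112000
  k2 = f(0.140000, 0.384320) = -0.229298
  y ← 0.400000 + (0.14/2)·(-0.112000 + (-0.229298)) = 0.376109
x=0.140000, y=0.376109:
  k1 = f(0.140000, 0.376109) = -0.219609
  k2 = f(0.280000, 0.345364) = -0.319129
  y ← 0.376109 + (0.14/2)·(-0.219609 + (-0.319129)) = 0.338397
y(0.28) ≈ 0.3384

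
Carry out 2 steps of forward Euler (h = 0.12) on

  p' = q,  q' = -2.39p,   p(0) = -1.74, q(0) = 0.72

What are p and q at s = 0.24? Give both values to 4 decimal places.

Euler on (p,q): p_{n+1} = p_n + h·p', q_{n+1} = q_n + h·q'.
0.000000: (-1.740000, 0.720000); f=(0.720000, 4.158600) → (-1.653600, 1.219032)
0.120000: (-1.653600, 1.219032); f=(1.219032, 3.952104) → (-1.507316, 1.693284)
(p(0.24), q(0.24)) ≈ (-1.5073, 1.6933)

-1.5073, 1.6933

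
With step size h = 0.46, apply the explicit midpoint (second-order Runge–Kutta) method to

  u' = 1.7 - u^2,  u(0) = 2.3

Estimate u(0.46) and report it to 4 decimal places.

2.0822

Midpoint: k1 = f(t_n, u_n); k2 = f(t_n + h/2, u_n + (h/2)·k1); u_{n+1} = u_n + h·k2.
t=0.000000, u=2.300000:
  k1 = f(0.000000, 2.300000) = -3.590000
  k2 = f(0.230000, 1.474300) = -0.473560
  u ← 2.300000 + 0.46·(-0.473560) = 2.082162
u(0.46) ≈ 2.0822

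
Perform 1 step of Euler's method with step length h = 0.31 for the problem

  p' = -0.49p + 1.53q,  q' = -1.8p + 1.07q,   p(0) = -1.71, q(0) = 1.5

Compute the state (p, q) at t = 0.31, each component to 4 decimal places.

-0.7388, 2.9517

Euler on (p,q): p_{n+1} = p_n + h·p', q_{n+1} = q_n + h·q'.
0.000000: (-1.710000, 1.500000); f=(3.132900, 4.683000) → (-0.738801, 2.951730)
(p(0.31), q(0.31)) ≈ (-0.7388, 2.9517)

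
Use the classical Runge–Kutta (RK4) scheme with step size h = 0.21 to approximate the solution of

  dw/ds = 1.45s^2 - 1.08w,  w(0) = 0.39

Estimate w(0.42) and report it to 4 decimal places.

0.2799

RK4: k1 = f(s_n, w_n); k2 = f(s_n + h/2, w_n + (h/2)·k1); k3 = f(s_n + h/2, w_n + (h/2)·k2); k4 = f(s_n + h, w_n + h·k3); w_{n+1} = w_n + (h/6)·(k1 + 2k2 + 2k3 + k4).
s=0.000000, w=0.390000:
  k1 = f(0.000000, 0.390000) = -0.421200
  k2 = f(0.105000, 0.345774) = -0.357450
  k3 = f(0.105000, 0.352468) = -0.364679
  k4 = f(0.210000, 0.313417) = -0.274546
  w ← 0.390000 + (0.21/6)·(k1 + 2k2 + 2k3 + k4) = 0.315100
s=0.210000, w=0.315100:
  k1 = f(0.210000, 0.315100) = -0.276363
  k2 = f(0.315000, 0.286082) = -0.165092
  k3 = f(0.315000, 0.297765) = -0.177710
  k4 = f(0.420000, 0.277781) = -0.044223
  w ← 0.315100 + (0.21/6)·(k1 + 2k2 + 2k3 + k4) = 0.279883
w(0.42) ≈ 0.2799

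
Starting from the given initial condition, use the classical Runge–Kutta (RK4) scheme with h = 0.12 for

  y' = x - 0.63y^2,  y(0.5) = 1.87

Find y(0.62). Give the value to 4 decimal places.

1.6978

RK4: k1 = f(x_n, y_n); k2 = f(x_n + h/2, y_n + (h/2)·k1); k3 = f(x_n + h/2, y_n + (h/2)·k2); k4 = f(x_n + h, y_n + h·k3); y_{n+1} = y_n + (h/6)·(k1 + 2k2 + 2k3 + k4).
x=0.500000, y=1.870000:
  k1 = f(0.500000, 1.870000) = -1.703047
  k2 = f(0.560000, 1.767817) = -1.408862
  k3 = f(0.560000, 1.785468) = -1.448375
  k4 = f(0.620000, 1.696195) = -1.192559
  y ← 1.870000 + (0.12/6)·(k1 + 2k2 + 2k3 + k4) = 1.697798
y(0.62) ≈ 1.6978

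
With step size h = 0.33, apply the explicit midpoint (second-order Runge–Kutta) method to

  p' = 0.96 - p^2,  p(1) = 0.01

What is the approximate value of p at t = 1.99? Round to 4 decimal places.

Midpoint: k1 = f(t_n, p_n); k2 = f(t_n + h/2, p_n + (h/2)·k1); p_{n+1} = p_n + h·k2.
t=1.000000, p=0.010000:
  k1 = f(1.000000, 0.010000) = 0.959900
  k2 = f(1.165000, 0.168384) = 0.931647
  p ← 0.010000 + 0.33·0.931647 = 0.317444
t=1.330000, p=0.317444:
  k1 = f(1.330000, 0.317444) = 0.859230
  k2 = f(1.495000, 0.459216) = 0.749120
  p ← 0.317444 + 0.33·0.749120 = 0.564653
t=1.660000, p=0.564653:
  k1 = f(1.660000, 0.564653) = 0.641167
  k2 = f(1.825000, 0.670446) = 0.510503
  p ← 0.564653 + 0.33·0.510503 = 0.733119
p(1.99) ≈ 0.7331

0.7331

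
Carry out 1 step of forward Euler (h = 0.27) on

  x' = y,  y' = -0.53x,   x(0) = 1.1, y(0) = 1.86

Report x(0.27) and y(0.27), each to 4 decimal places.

Euler on (x,y): x_{n+1} = x_n + h·x', y_{n+1} = y_n + h·y'.
0.000000: (1.100000, 1.860000); f=(1.860000, -0.583000) → (1.602200, 1.702590)
(x(0.27), y(0.27)) ≈ (1.6022, 1.7026)

1.6022, 1.7026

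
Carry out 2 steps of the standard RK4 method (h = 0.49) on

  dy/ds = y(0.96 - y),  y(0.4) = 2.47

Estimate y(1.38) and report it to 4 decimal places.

1.2540

RK4: k1 = f(s_n, y_n); k2 = f(s_n + h/2, y_n + (h/2)·k1); k3 = f(s_n + h/2, y_n + (h/2)·k2); k4 = f(s_n + h, y_n + h·k3); y_{n+1} = y_n + (h/6)·(k1 + 2k2 + 2k3 + k4).
s=0.400000, y=2.470000:
  k1 = f(0.400000, 2.470000) = -3.729700
  k2 = f(0.645000, 1.556224) = -0.927857
  k3 = f(0.645000, 2.242675) = -2.876623
  k4 = f(0.890000, 1.060455) = -0.106528
  y ← 2.470000 + (0.49/6)·(k1 + 2k2 + 2k3 + k4) = 1.535310
s=0.890000, y=1.535310:
  k1 = f(0.890000, 1.535310) = -0.883278
  k2 = f(1.135000, 1.318906) = -0.473364
  k3 = f(1.135000, 1.419335) = -0.651951
  k4 = f(1.380000, 1.215854) = -0.311081
  y ← 1.535310 + (0.49/6)·(k1 + 2k2 + 2k3 + k4) = 1.253969
y(1.38) ≈ 1.2540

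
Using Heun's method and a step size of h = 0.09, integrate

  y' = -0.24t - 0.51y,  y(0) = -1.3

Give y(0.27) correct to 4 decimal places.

Heun: k1 = f(t_n, y_n); k2 = f(t_n + h, y_n + h·k1); y_{n+1} = y_n + (h/2)·(k1 + k2).
t=0.000000, y=-1.300000:
  k1 = f(0.000000, -1.300000) = 0.663000
  k2 = f(0.090000, -1.240330) = 0.610968
  y ← -1.300000 + (0.09/2)·(0.663000 + 0.610968) = -1.242671
t=0.090000, y=-1.242671:
  k1 = f(0.090000, -1.242671) = 0.612162
  k2 = f(0.180000, -1.187577) = 0.562464
  y ← -1.242671 + (0.09/2)·(0.612162 + 0.562464) = -1.189813
t=0.180000, y=-1.189813:
  k1 = f(0.180000, -1.189813) = 0.563605
  k2 = f(0.270000, -1.139089) = 0.516135
  y ← -1.189813 + (0.09/2)·(0.563605 + 0.516135) = -1.141225
y(0.27) ≈ -1.1412

-1.1412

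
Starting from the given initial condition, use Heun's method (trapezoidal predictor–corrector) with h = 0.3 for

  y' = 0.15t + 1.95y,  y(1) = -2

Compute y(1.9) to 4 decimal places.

Heun: k1 = f(t_n, y_n); k2 = f(t_n + h, y_n + h·k1); y_{n+1} = y_n + (h/2)·(k1 + k2).
t=1.000000, y=-2.000000:
  k1 = f(1.000000, -2.000000) = -3.750000
  k2 = f(1.300000, -3.125000) = -5.898750
  y ← -2.000000 + (0.3/2)·(-3.750000 + (-5.898750)) = -3.447312
t=1.300000, y=-3.447312:
  k1 = f(1.300000, -3.447312) = -6.527259
  k2 = f(1.600000, -5.405490) = -10.300706
  y ← -3.447312 + (0.3/2)·(-6.527259 + (-10.300706)) = -5.971507
t=1.600000, y=-5.971507:
  k1 = f(1.600000, -5.971507) = -11.404439
  k2 = f(1.900000, -9.392839) = -18.031036
  y ← -5.971507 + (0.3/2)·(-11.404439 + (-18.031036)) = -10.386829
y(1.9) ≈ -10.3868

-10.3868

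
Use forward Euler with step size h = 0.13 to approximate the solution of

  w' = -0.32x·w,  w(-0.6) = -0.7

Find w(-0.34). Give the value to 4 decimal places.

Euler: w_{n+1} = w_n + h·f(x_n, w_n).
x=-0.600000, w=-0.700000: f=-0.134400 → w ← -0.700000 + 0.13·(-0.134400) = -0.717472
x=-0.470000, w=-0.717472: f=-0.107908 → w ← -0.717472 + 0.13·(-0.107908) = -0.731500
w(-0.34) ≈ -0.7315

-0.7315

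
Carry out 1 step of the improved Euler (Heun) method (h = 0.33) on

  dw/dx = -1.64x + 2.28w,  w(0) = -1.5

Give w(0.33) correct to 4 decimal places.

-3.1425

Heun: k1 = f(x_n, w_n); k2 = f(x_n + h, w_n + h·k1); w_{n+1} = w_n + (h/2)·(k1 + k2).
x=0.000000, w=-1.500000:
  k1 = f(0.000000, -1.500000) = -3.420000
  k2 = f(0.330000, -2.628600) = -6.534408
  w ← -1.500000 + (0.33/2)·(-3.420000 + (-6.534408)) = -3.142477
w(0.33) ≈ -3.1425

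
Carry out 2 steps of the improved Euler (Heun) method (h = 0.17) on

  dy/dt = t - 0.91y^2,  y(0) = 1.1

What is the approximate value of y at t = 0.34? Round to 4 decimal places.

0.8739

Heun: k1 = f(t_n, y_n); k2 = f(t_n + h, y_n + h·k1); y_{n+1} = y_n + (h/2)·(k1 + k2).
t=0.000000, y=1.100000:
  k1 = f(0.000000, 1.100000) = -1.101100
  k2 = f(0.170000, 0.912813) = -0.588237
  y ← 1.100000 + (0.17/2)·(-1.101100 + (-0.588237)) = 0.956406
t=0.170000, y=0.956406:
  k1 = f(0.170000, 0.956406) = -0.662389
  k2 = f(0.340000, 0.843800) = -0.307919
  y ← 0.956406 + (0.17/2)·(-0.662389 + (-0.307919)) = 0.873930
y(0.34) ≈ 0.8739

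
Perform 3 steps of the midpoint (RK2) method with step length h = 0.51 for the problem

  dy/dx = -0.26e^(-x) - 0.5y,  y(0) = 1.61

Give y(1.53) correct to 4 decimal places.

Midpoint: k1 = f(x_n, y_n); k2 = f(x_n + h/2, y_n + (h/2)·k1); y_{n+1} = y_n + h·k2.
x=0.000000, y=1.610000:
  k1 = f(0.000000, 1.610000) = -1.065000
  k2 = f(0.255000, 1.338425) = -0.870691
  y ← 1.610000 + 0.51·(-0.870691) = 1.165948
x=0.510000, y=1.165948:
  k1 = f(0.510000, 1.165948) = -0.739103
  k2 = f(0.765000, 0.977477) = -0.609725
  y ← 1.165948 + 0.51·(-0.609725) = 0.854988
x=1.020000, y=0.854988:
  k1 = f(1.020000, 0.854988) = -0.521249
  k2 = f(1.275000, 0.722070) = -0.433687
  y ← 0.854988 + 0.51·(-0.433687) = 0.633808
y(1.53) ≈ 0.6338

0.6338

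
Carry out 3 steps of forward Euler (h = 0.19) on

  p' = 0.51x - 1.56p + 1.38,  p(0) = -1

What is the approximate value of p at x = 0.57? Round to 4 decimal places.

Euler: p_{n+1} = p_n + h·f(x_n, p_n).
x=0.000000, p=-1.000000: f=2.940000 → p ← -1.000000 + 0.19·2.940000 = -0.441400
x=0.190000, p=-0.441400: f=2.165484 → p ← -0.441400 + 0.19·2.165484 = -0.029958
x=0.380000, p=-0.029958: f=1.620535 → p ← -0.029958 + 0.19·1.620535 = 0.277944
p(0.57) ≈ 0.2779

0.2779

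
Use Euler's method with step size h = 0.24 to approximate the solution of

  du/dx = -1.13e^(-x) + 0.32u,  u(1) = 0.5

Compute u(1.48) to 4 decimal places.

0.3938

Euler: u_{n+1} = u_n + h·f(x_n, u_n).
x=1.000000, u=0.500000: f=-0.255704 → u ← 0.500000 + 0.24·(-0.255704) = 0.438631
x=1.240000, u=0.438631: f=-0.186642 → u ← 0.438631 + 0.24·(-0.186642) = 0.393837
u(1.48) ≈ 0.3938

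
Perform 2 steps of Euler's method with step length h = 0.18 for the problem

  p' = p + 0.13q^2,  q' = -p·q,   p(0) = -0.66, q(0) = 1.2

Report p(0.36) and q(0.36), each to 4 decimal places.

Euler on (p,q): p_{n+1} = p_n + h·p', q_{n+1} = q_n + h·q'.
0.000000: (-0.660000, 1.200000); f=(-0.472800, 0.792000) → (-0.745104, 1.342560)
0.180000: (-0.745104, 1.342560); f=(-0.510783, 1.000347) → (-0.837045, 1.522622)
(p(0.36), q(0.36)) ≈ (-0.8370, 1.5226)

-0.8370, 1.5226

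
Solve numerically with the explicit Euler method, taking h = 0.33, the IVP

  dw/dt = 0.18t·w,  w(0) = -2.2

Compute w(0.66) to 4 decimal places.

-2.2431

Euler: w_{n+1} = w_n + h·f(t_n, w_n).
t=0.000000, w=-2.200000: f=0.000000 → w ← -2.200000 + 0.33·0.000000 = -2.200000
t=0.330000, w=-2.200000: f=-0.130680 → w ← -2.200000 + 0.33·(-0.130680) = -2.243124
w(0.66) ≈ -2.2431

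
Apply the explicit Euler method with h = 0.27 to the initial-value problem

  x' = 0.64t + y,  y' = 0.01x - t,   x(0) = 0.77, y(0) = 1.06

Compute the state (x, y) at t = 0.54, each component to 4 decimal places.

Euler on (x,y): x_{n+1} = x_n + h·x', y_{n+1} = y_n + h·y'.
0.000000: (0.770000, 1.060000); f=(1.060000, 0.007700) → (1.056200, 1.062079)
0.270000: (1.056200, 1.062079); f=(1.234879, -0.259438) → (1.389617, 0.992031)
(x(0.54), y(0.54)) ≈ (1.3896, 0.9920)

1.3896, 0.9920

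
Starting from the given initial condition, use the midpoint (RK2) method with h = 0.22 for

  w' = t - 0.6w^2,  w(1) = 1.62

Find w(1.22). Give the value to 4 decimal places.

1.5443

Midpoint: k1 = f(t_n, w_n); k2 = f(t_n + h/2, w_n + (h/2)·k1); w_{n+1} = w_n + h·k2.
t=1.000000, w=1.620000:
  k1 = f(1.000000, 1.620000) = -0.574640
  k2 = f(1.110000, 1.556790) = -0.344156
  w ← 1.620000 + 0.22·(-0.344156) = 1.544286
w(1.22) ≈ 1.5443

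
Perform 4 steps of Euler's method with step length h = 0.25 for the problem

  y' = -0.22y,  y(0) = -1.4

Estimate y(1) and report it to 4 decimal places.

Euler: y_{n+1} = y_n + h·f(s_n, y_n).
s=0.000000, y=-1.400000: f=0.308000 → y ← -1.400000 + 0.25·0.308000 = -1.323000
s=0.250000, y=-1.323000: f=0.291060 → y ← -1.323000 + 0.25·0.291060 = -1.250235
s=0.500000, y=-1.250235: f=0.275052 → y ← -1.250235 + 0.25·0.275052 = -1.181472
s=0.750000, y=-1.181472: f=0.259924 → y ← -1.181472 + 0.25·0.259924 = -1.116491
y(1) ≈ -1.1165

-1.1165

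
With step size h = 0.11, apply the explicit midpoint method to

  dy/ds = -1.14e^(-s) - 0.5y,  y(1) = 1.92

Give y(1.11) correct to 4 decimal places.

1.7749

Midpoint: k1 = f(s_n, y_n); k2 = f(s_n + h/2, y_n + (h/2)·k1); y_{n+1} = y_n + h·k2.
s=1.000000, y=1.920000:
  k1 = f(1.000000, 1.920000) = -1.379383
  k2 = f(1.055000, 1.844134) = -1.319006
  y ← 1.920000 + 0.11·(-1.319006) = 1.774909
y(1.11) ≈ 1.7749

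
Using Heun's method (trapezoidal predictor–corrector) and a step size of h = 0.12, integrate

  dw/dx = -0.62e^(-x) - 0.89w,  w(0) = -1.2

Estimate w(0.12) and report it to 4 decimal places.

-1.1449

Heun: k1 = f(x_n, w_n); k2 = f(x_n + h, w_n + h·k1); w_{n+1} = w_n + (h/2)·(k1 + k2).
x=0.000000, w=-1.200000:
  k1 = f(0.000000, -1.200000) = 0.448000
  k2 = f(0.120000, -1.146240) = 0.470263
  w ← -1.200000 + (0.12/2)·(0.448000 + 0.470263) = -1.144904
w(0.12) ≈ -1.1449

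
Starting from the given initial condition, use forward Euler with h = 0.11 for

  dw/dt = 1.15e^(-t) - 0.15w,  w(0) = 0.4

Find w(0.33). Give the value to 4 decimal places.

0.7159

Euler: w_{n+1} = w_n + h·f(t_n, w_n).
t=0.000000, w=0.400000: f=1.090000 → w ← 0.400000 + 0.11·1.090000 = 0.519900
t=0.110000, w=0.519900: f=0.952224 → w ← 0.519900 + 0.11·0.952224 = 0.624645
t=0.220000, w=0.624645: f=0.829200 → w ← 0.624645 + 0.11·0.829200 = 0.715857
w(0.33) ≈ 0.7159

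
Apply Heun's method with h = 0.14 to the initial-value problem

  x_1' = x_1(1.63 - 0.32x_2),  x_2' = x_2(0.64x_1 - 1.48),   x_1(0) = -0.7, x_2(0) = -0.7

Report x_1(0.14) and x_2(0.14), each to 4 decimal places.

Heun on (x_1,x_2): k1 = f(t_n, state_n); k2 = f(t_n + h, state_n + h·k1); state_{n+1} = state_n + (h/2)·(k1 + k2).
0.000000: (-0.700000, -0.700000)
  k1 = (-1.297800, 1.349600)
  predictor → (-0.881692, -0.511056)
  k2 = (-1.581348, 1.044743)
  → (-0.901540, -0.532396)
(x_1(0.14), x_2(0.14)) ≈ (-0.9015, -0.5324)

-0.9015, -0.5324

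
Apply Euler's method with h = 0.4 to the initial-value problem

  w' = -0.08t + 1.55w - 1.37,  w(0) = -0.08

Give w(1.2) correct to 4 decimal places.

-3.2604

Euler: w_{n+1} = w_n + h·f(t_n, w_n).
t=0.000000, w=-0.080000: f=-1.494000 → w ← -0.080000 + 0.4·(-1.494000) = -0.677600
t=0.400000, w=-0.677600: f=-2.452280 → w ← -0.677600 + 0.4·(-2.452280) = -1.658512
t=0.800000, w=-1.658512: f=-4.004694 → w ← -1.658512 + 0.4·(-4.004694) = -3.260389
w(1.2) ≈ -3.2604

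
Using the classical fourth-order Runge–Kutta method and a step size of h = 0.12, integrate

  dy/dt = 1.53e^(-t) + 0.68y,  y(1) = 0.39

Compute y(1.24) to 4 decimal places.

RK4: k1 = f(t_n, y_n); k2 = f(t_n + h/2, y_n + (h/2)·k1); k3 = f(t_n + h/2, y_n + (h/2)·k2); k4 = f(t_n + h, y_n + h·k3); y_{n+1} = y_n + (h/6)·(k1 + 2k2 + 2k3 + k4).
t=1.000000, y=0.390000:
  k1 = f(1.000000, 0.390000) = 0.828056
  k2 = f(1.060000, 0.439683) = 0.829062
  k3 = f(1.060000, 0.439744) = 0.829103
  k4 = f(1.120000, 0.489492) = 0.832063
  y ← 0.390000 + (0.12/6)·(k1 + 2k2 + 2k3 + k4) = 0.489529
t=1.120000, y=0.489529:
  k1 = f(1.120000, 0.489529) = 0.832088
  k2 = f(1.180000, 0.539454) = 0.836965
  k3 = f(1.180000, 0.539747) = 0.837164
  k4 = f(1.240000, 0.589989) = 0.843950
  y ← 0.489529 + (0.12/6)·(k1 + 2k2 + 2k3 + k4) = 0.590015
y(1.24) ≈ 0.5900

0.5900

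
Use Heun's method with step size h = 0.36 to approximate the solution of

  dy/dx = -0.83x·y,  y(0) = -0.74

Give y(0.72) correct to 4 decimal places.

Heun: k1 = f(x_n, y_n); k2 = f(x_n + h, y_n + h·k1); y_{n+1} = y_n + (h/2)·(k1 + k2).
x=0.000000, y=-0.740000:
  k1 = f(0.000000, -0.740000) = 0.000000
  k2 = f(0.360000, -0.740000) = 0.221112
  y ← -0.740000 + (0.36/2)·(0.000000 + 0.221112) = -0.700200
x=0.360000, y=-0.700200:
  k1 = f(0.360000, -0.700200) = 0.209220
  k2 = f(0.720000, -0.624881) = 0.373429
  y ← -0.700200 + (0.36/2)·(0.209220 + 0.373429) = -0.595323
y(0.72) ≈ -0.5953

-0.5953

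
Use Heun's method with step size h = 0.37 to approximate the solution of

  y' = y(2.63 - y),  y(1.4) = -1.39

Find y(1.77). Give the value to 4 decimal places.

Heun: k1 = f(x_n, y_n); k2 = f(x_n + h, y_n + h·k1); y_{n+1} = y_n + (h/2)·(k1 + k2).
x=1.400000, y=-1.390000:
  k1 = f(1.400000, -1.390000) = -5.587800
  k2 = f(1.770000, -3.457486) = -21.047398
  y ← -1.390000 + (0.37/2)·(-5.587800 + (-21.047398)) = -6.317512
y(1.77) ≈ -6.3175

-6.3175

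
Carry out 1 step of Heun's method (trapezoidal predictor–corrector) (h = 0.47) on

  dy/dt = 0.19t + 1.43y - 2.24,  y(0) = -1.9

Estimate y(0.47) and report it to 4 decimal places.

Heun: k1 = f(t_n, y_n); k2 = f(t_n + h, y_n + h·k1); y_{n+1} = y_n + (h/2)·(k1 + k2).
t=0.000000, y=-1.900000:
  k1 = f(0.000000, -1.900000) = -4.957000
  k2 = f(0.470000, -4.229790) = -8.199300
  y ← -1.900000 + (0.47/2)·(-4.957000 + (-8.199300)) = -4.991730
y(0.47) ≈ -4.9917

-4.9917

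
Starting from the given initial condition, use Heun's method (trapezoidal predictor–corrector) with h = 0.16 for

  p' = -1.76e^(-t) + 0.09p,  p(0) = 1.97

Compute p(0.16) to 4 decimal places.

1.7358

Heun: k1 = f(t_n, p_n); k2 = f(t_n + h, p_n + h·k1); p_{n+1} = p_n + (h/2)·(k1 + k2).
t=0.000000, p=1.970000:
  k1 = f(0.000000, 1.970000) = -1.582700
  k2 = f(0.160000, 1.716768) = -1.345264
  p ← 1.970000 + (0.16/2)·(-1.582700 + (-1.345264)) = 1.735763
p(0.16) ≈ 1.7358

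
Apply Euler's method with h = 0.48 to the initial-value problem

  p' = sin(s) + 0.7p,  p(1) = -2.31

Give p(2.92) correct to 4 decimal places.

Euler: p_{n+1} = p_n + h·f(s_n, p_n).
s=1.000000, p=-2.310000: f=-0.775529 → p ← -2.310000 + 0.48·(-0.775529) = -2.682254
s=1.480000, p=-2.682254: f=-0.881697 → p ← -2.682254 + 0.48·(-0.881697) = -3.105468
s=1.960000, p=-3.105468: f=-1.248616 → p ← -3.105468 + 0.48·(-1.248616) = -3.704804
s=2.440000, p=-3.704804: f=-1.947928 → p ← -3.704804 + 0.48·(-1.947928) = -4.639810
p(2.92) ≈ -4.6398

-4.6398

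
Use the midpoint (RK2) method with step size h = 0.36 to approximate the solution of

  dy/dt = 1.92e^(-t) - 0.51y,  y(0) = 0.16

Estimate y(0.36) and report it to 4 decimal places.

0.6472

Midpoint: k1 = f(t_n, y_n); k2 = f(t_n + h/2, y_n + (h/2)·k1); y_{n+1} = y_n + h·k2.
t=0.000000, y=0.160000:
  k1 = f(0.000000, 0.160000) = 1.838400
  k2 = f(0.180000, 0.490912) = 1.353354
  y ← 0.160000 + 0.36·1.353354 = 0.647207
y(0.36) ≈ 0.6472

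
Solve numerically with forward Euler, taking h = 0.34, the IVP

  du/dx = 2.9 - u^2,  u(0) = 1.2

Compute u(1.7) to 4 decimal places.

Euler: u_{n+1} = u_n + h·f(x_n, u_n).
x=0.000000, u=1.200000: f=1.460000 → u ← 1.200000 + 0.34·1.460000 = 1.696400
x=0.340000, u=1.696400: f=0.022227 → u ← 1.696400 + 0.34·0.022227 = 1.703957
x=0.680000, u=1.703957: f=-0.003470 → u ← 1.703957 + 0.34·(-0.003470) = 1.702777
x=1.020000, u=1.702777: f=0.000549 → u ← 1.702777 + 0.34·0.000549 = 1.702964
x=1.360000, u=1.702964: f=-0.000087 → u ← 1.702964 + 0.34·(-0.000087) = 1.702935
u(1.7) ≈ 1.7029

1.7029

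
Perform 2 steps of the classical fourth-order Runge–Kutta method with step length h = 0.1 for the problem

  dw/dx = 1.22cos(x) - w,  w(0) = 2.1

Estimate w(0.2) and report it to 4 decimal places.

RK4: k1 = f(x_n, w_n); k2 = f(x_n + h/2, w_n + (h/2)·k1); k3 = f(x_n + h/2, w_n + (h/2)·k2); k4 = f(x_n + h, w_n + h·k3); w_{n+1} = w_n + (h/6)·(k1 + 2k2 + 2k3 + k4).
x=0.000000, w=2.100000:
  k1 = f(0.000000, 2.100000) = -0.880000
  k2 = f(0.050000, 2.056000) = -0.837525
  k3 = f(0.050000, 2.058124) = -0.839648
  k4 = f(0.100000, 2.016035) = -0.802130
  w ← 2.100000 + (0.1/6)·(k1 + 2k2 + 2k3 + k4) = 2.016059
x=0.100000, w=2.016059:
  k1 = f(0.100000, 2.016059) = -0.802154
  k2 = f(0.150000, 1.975951) = -0.769650
  k3 = f(0.150000, 1.977576) = -0.771275
  k4 = f(0.200000, 1.938931) = -0.743250
  w ← 2.016059 + (0.1/6)·(k1 + 2k2 + 2k3 + k4) = 1.938938
w(0.2) ≈ 1.9389

1.9389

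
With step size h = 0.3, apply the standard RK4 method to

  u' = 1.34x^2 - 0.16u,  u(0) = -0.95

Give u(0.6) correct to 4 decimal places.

RK4: k1 = f(x_n, u_n); k2 = f(x_n + h/2, u_n + (h/2)·k1); k3 = f(x_n + h/2, u_n + (h/2)·k2); k4 = f(x_n + h, u_n + h·k3); u_{n+1} = u_n + (h/6)·(k1 + 2k2 + 2k3 + k4).
x=0.000000, u=-0.950000:
  k1 = f(0.000000, -0.950000) = 0.152000
  k2 = f(0.150000, -0.927200) = 0.178502
  k3 = f(0.150000, -0.923225) = 0.177866
  k4 = f(0.300000, -0.896640) = 0.264062
  u ← -0.950000 + (0.3/6)·(k1 + 2k2 + 2k3 + k4) = -0.893560
x=0.300000, u=-0.893560:
  k1 = f(0.300000, -0.893560) = 0.263570
  k2 = f(0.450000, -0.854025) = 0.407994
  k3 = f(0.450000, -0.832361) = 0.404528
  k4 = f(0.600000, -0.772202) = 0.605952
  u ← -0.893560 + (0.3/6)·(k1 + 2k2 + 2k3 + k4) = -0.768832
u(0.6) ≈ -0.7688

-0.7688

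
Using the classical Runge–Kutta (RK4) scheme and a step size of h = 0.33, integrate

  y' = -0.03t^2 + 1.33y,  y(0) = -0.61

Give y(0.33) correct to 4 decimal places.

-0.9464

RK4: k1 = f(t_n, y_n); k2 = f(t_n + h/2, y_n + (h/2)·k1); k3 = f(t_n + h/2, y_n + (h/2)·k2); k4 = f(t_n + h, y_n + h·k3); y_{n+1} = y_n + (h/6)·(k1 + 2k2 + 2k3 + k4).
t=0.000000, y=-0.610000:
  k1 = f(0.000000, -0.610000) = -0.811300
  k2 = f(0.165000, -0.743864) = -0.990157
  k3 = f(0.165000, -0.773376) = -1.029407
  k4 = f(0.330000, -0.949704) = -1.266374
  y ← -0.610000 + (0.33/6)·(k1 + 2k2 + 2k3 + k4) = -0.946424
y(0.33) ≈ -0.9464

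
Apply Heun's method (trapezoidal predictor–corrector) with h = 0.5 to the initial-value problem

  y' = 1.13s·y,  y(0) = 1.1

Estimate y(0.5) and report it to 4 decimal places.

1.2554

Heun: k1 = f(s_n, y_n); k2 = f(s_n + h, y_n + h·k1); y_{n+1} = y_n + (h/2)·(k1 + k2).
s=0.000000, y=1.100000:
  k1 = f(0.000000, 1.100000) = 0.000000
  k2 = f(0.500000, 1.100000) = 0.621500
  y ← 1.100000 + (0.5/2)·(0.000000 + 0.621500) = 1.255375
y(0.5) ≈ 1.2554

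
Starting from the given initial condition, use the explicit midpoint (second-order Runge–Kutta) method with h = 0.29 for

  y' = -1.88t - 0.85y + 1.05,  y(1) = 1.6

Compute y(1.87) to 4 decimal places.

-0.3110

Midpoint: k1 = f(t_n, y_n); k2 = f(t_n + h/2, y_n + (h/2)·k1); y_{n+1} = y_n + h·k2.
t=1.000000, y=1.600000:
  k1 = f(1.000000, 1.600000) = -2.190000
  k2 = f(1.145000, 1.282450) = -2.192683
  y ← 1.600000 + 0.29·(-2.192683) = 0.964122
t=1.290000, y=0.964122:
  k1 = f(1.290000, 0.964122) = -2.194704
  k2 = f(1.435000, 0.645890) = -2.196807
  y ← 0.964122 + 0.29·(-2.196807) = 0.327048
t=1.580000, y=0.327048:
  k1 = f(1.580000, 0.327048) = -2.198391
  k2 = f(1.725000, 0.008281) = -2.200039
  y ← 0.327048 + 0.29·(-2.200039) = -0.310963
y(1.87) ≈ -0.3110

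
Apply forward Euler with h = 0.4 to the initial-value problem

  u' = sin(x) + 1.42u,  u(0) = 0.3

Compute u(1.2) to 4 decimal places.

Euler: u_{n+1} = u_n + h·f(x_n, u_n).
x=0.000000, u=0.300000: f=0.426000 → u ← 0.300000 + 0.4·0.426000 = 0.470400
x=0.400000, u=0.470400: f=1.057386 → u ← 0.470400 + 0.4·1.057386 = 0.893355
x=0.800000, u=0.893355: f=1.985920 → u ← 0.893355 + 0.4·1.985920 = 1.687722
u(1.2) ≈ 1.6877

1.6877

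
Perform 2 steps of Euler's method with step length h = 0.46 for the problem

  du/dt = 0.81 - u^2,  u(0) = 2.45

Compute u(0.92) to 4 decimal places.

Euler: u_{n+1} = u_n + h·f(t_n, u_n).
t=0.000000, u=2.450000: f=-5.192500 → u ← 2.450000 + 0.46·(-5.192500) = 0.061450
t=0.460000, u=0.061450: f=0.806224 → u ← 0.061450 + 0.46·0.806224 = 0.432313
u(0.92) ≈ 0.4323

0.4323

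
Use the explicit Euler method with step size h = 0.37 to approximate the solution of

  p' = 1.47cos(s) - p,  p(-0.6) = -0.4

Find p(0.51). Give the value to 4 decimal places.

Euler: p_{n+1} = p_n + h·f(s_n, p_n).
s=-0.600000, p=-0.400000: f=1.613243 → p ← -0.400000 + 0.37·1.613243 = 0.196900
s=-0.230000, p=0.196900: f=1.234390 → p ← 0.196900 + 0.37·1.234390 = 0.653624
s=0.140000, p=0.653624: f=0.801993 → p ← 0.653624 + 0.37·0.801993 = 0.950362
p(0.51) ≈ 0.9504

0.9504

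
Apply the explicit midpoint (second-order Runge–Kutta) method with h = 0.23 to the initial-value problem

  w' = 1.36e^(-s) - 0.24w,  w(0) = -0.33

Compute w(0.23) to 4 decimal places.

-0.0421

Midpoint: k1 = f(s_n, w_n); k2 = f(s_n + h/2, w_n + (h/2)·k1); w_{n+1} = w_n + h·k2.
s=0.000000, w=-0.330000:
  k1 = f(0.000000, -0.330000) = 1.439200
  k2 = f(0.115000, -0.164492) = 1.251736
  w ← -0.330000 + 0.23·1.251736 = -0.042101
w(0.23) ≈ -0.0421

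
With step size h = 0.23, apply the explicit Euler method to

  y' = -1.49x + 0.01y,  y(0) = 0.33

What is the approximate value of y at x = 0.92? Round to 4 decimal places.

-0.1406

Euler: y_{n+1} = y_n + h·f(x_n, y_n).
x=0.000000, y=0.330000: f=0.003300 → y ← 0.330000 + 0.23·0.003300 = 0.330759
x=0.230000, y=0.330759: f=-0.339392 → y ← 0.330759 + 0.23·(-0.339392) = 0.252699
x=0.460000, y=0.252699: f=-0.682873 → y ← 0.252699 + 0.23·(-0.682873) = 0.095638
x=0.690000, y=0.095638: f=-1.027144 → y ← 0.095638 + 0.23·(-1.027144) = -0.140605
y(0.92) ≈ -0.1406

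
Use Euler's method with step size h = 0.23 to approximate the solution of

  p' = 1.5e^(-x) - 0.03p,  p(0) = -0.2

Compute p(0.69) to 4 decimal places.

0.6344

Euler: p_{n+1} = p_n + h·f(x_n, p_n).
x=0.000000, p=-0.200000: f=1.506000 → p ← -0.200000 + 0.23·1.506000 = 0.146380
x=0.230000, p=0.146380: f=1.187409 → p ← 0.146380 + 0.23·1.187409 = 0.419484
x=0.460000, p=0.419484: f=0.934341 → p ← 0.419484 + 0.23·0.934341 = 0.634382
p(0.69) ≈ 0.6344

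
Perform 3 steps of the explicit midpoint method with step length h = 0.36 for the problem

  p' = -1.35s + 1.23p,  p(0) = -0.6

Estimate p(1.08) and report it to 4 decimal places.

Midpoint: k1 = f(s_n, p_n); k2 = f(s_n + h/2, p_n + (h/2)·k1); p_{n+1} = p_n + h·k2.
s=0.000000, p=-0.600000:
  k1 = f(0.000000, -0.600000) = -0.738000
  k2 = f(0.180000, -0.732840) = -1.144393
  p ← -0.600000 + 0.36·(-1.144393) = -1.011982
s=0.360000, p=-1.011982:
  k1 = f(0.360000, -1.011982) = -1.730737
  k2 = f(0.540000, -1.323514) = -2.356923
  p ← -1.011982 + 0.36·(-2.356923) = -1.860474
s=0.720000, p=-1.860474:
  k1 = f(0.720000, -1.860474) = -3.260383
  k2 = f(0.900000, -2.447343) = -4.225231
  p ← -1.860474 + 0.36·(-4.225231) = -3.381557
p(1.08) ≈ -3.3816

-3.3816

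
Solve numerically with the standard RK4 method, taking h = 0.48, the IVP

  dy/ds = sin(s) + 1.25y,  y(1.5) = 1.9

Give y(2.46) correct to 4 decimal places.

8.0041

RK4: k1 = f(s_n, y_n); k2 = f(s_n + h/2, y_n + (h/2)·k1); k3 = f(s_n + h/2, y_n + (h/2)·k2); k4 = f(s_n + h, y_n + h·k3); y_{n+1} = y_n + (h/6)·(k1 + 2k2 + 2k3 + k4).
s=1.500000, y=1.900000:
  k1 = f(1.500000, 1.900000) = 3.372495
  k2 = f(1.740000, 2.709399) = 4.372468
  k3 = f(1.740000, 2.949392) = 4.672459
  k4 = f(1.980000, 4.142781) = 6.095914
  y ← 1.900000 + (0.48/6)·(k1 + 2k2 + 2k3 + k4) = 4.104661
s=1.980000, y=4.104661:
  k1 = f(1.980000, 4.104661) = 6.048264
  k2 = f(2.220000, 5.556244) = 7.741871
  k3 = f(2.220000, 5.962710) = 8.249953
  k4 = f(2.460000, 8.064639) = 10.710829
  y ← 4.104661 + (0.48/6)·(k1 + 2k2 + 2k3 + k4) = 8.004080
y(2.46) ≈ 8.0041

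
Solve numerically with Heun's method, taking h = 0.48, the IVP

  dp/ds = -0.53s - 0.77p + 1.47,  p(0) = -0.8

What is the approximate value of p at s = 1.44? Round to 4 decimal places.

0.5829

Heun: k1 = f(s_n, p_n); k2 = f(s_n + h, p_n + h·k1); p_{n+1} = p_n + (h/2)·(k1 + k2).
s=0.000000, p=-0.800000:
  k1 = f(0.000000, -0.800000) = 2.086000
  k2 = f(0.480000, 0.201280) = 1.060614
  p ← -0.800000 + (0.48/2)·(2.086000 + 1.060614) = -0.044813
s=0.480000, p=-0.044813:
  k1 = f(0.480000, -0.044813) = 1.250106
  k2 = f(0.960000, 0.555238) = 0.533667
  p ← -0.044813 + (0.48/2)·(1.250106 + 0.533667) = 0.383293
s=0.960000, p=0.383293:
  k1 = f(0.960000, 0.383293) = 0.666065
  k2 = f(1.440000, 0.703004) = 0.165487
  p ← 0.383293 + (0.48/2)·(0.666065 + 0.165487) = 0.582865
p(1.44) ≈ 0.5829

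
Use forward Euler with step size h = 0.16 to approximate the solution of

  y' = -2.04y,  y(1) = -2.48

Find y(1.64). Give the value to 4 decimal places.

-0.5106

Euler: y_{n+1} = y_n + h·f(t_n, y_n).
t=1.000000, y=-2.480000: f=5.059200 → y ← -2.480000 + 0.16·5.059200 = -1.670528
t=1.160000, y=-1.670528: f=3.407877 → y ← -1.670528 + 0.16·3.407877 = -1.125268
t=1.320000, y=-1.125268: f=2.295546 → y ← -1.125268 + 0.16·2.295546 = -0.757980
t=1.480000, y=-0.757980: f=1.546280 → y ← -0.757980 + 0.16·1.546280 = -0.510576
y(1.64) ≈ -0.5106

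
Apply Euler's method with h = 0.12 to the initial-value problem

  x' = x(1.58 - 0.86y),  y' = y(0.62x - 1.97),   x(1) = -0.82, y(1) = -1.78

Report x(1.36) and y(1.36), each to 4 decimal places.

Euler on (x,y): x_{n+1} = x_n + h·x', y_{n+1} = y_n + h·y'.
1.000000: (-0.820000, -1.780000); f=(-2.550856, 4.411552) → (-1.126103, -1.250614)
1.120000: (-1.126103, -1.250614); f=(-2.990397, 3.336867) → (-1.484950, -0.850190)
1.240000: (-1.484950, -0.850190); f=(-3.431963, 2.457617) → (-1.896786, -0.555276)
(x(1.36), y(1.36)) ≈ (-1.8968, -0.5553)

-1.8968, -0.5553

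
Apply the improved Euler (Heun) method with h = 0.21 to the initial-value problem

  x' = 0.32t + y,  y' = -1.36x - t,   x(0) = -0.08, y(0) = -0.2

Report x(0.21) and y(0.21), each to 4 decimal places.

-0.1125, -0.1932

Heun on (x,y): k1 = f(t_n, state_n); k2 = f(t_n + h, state_n + h·k1); state_{n+1} = state_n + (h/2)·(k1 + k2).
0.000000: (-0.080000, -0.200000)
  k1 = (-0.200000, 0.108800)
  predictor → (-0.122000, -0.177152)
  k2 = (-0.109952, -0.044080)
  → (-0.112545, -0.193204)
(x(0.21), y(0.21)) ≈ (-0.1125, -0.1932)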